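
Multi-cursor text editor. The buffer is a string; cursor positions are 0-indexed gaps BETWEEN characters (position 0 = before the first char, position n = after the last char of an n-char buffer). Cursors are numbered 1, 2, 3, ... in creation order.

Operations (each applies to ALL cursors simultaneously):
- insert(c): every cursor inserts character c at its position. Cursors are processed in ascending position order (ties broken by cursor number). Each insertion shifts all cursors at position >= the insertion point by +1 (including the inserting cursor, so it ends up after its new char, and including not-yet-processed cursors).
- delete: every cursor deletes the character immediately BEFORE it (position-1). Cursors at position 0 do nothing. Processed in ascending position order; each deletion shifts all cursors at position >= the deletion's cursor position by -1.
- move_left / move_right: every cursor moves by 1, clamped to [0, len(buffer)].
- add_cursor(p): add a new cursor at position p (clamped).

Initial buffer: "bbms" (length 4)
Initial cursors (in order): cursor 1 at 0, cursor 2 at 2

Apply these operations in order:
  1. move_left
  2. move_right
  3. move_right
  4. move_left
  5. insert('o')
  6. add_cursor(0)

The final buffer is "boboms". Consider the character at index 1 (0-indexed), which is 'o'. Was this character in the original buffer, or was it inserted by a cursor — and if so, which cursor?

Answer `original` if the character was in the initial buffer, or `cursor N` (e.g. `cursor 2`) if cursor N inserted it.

After op 1 (move_left): buffer="bbms" (len 4), cursors c1@0 c2@1, authorship ....
After op 2 (move_right): buffer="bbms" (len 4), cursors c1@1 c2@2, authorship ....
After op 3 (move_right): buffer="bbms" (len 4), cursors c1@2 c2@3, authorship ....
After op 4 (move_left): buffer="bbms" (len 4), cursors c1@1 c2@2, authorship ....
After op 5 (insert('o')): buffer="boboms" (len 6), cursors c1@2 c2@4, authorship .1.2..
After op 6 (add_cursor(0)): buffer="boboms" (len 6), cursors c3@0 c1@2 c2@4, authorship .1.2..
Authorship (.=original, N=cursor N): . 1 . 2 . .
Index 1: author = 1

Answer: cursor 1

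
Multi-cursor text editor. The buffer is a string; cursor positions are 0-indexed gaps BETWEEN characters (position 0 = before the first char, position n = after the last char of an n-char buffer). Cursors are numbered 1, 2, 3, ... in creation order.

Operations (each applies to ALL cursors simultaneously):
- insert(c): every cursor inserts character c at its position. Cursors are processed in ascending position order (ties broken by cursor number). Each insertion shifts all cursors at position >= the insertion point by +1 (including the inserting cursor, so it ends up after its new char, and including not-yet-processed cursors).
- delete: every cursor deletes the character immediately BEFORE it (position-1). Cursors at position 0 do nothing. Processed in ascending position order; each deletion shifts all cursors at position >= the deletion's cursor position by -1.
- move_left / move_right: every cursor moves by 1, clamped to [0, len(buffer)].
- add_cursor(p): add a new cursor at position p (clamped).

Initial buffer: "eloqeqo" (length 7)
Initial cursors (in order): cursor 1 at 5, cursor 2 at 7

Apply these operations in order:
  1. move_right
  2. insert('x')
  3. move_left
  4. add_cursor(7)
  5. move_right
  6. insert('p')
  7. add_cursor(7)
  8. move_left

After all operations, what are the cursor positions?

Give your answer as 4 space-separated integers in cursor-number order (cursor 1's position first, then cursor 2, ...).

Answer: 7 11 9 6

Derivation:
After op 1 (move_right): buffer="eloqeqo" (len 7), cursors c1@6 c2@7, authorship .......
After op 2 (insert('x')): buffer="eloqeqxox" (len 9), cursors c1@7 c2@9, authorship ......1.2
After op 3 (move_left): buffer="eloqeqxox" (len 9), cursors c1@6 c2@8, authorship ......1.2
After op 4 (add_cursor(7)): buffer="eloqeqxox" (len 9), cursors c1@6 c3@7 c2@8, authorship ......1.2
After op 5 (move_right): buffer="eloqeqxox" (len 9), cursors c1@7 c3@8 c2@9, authorship ......1.2
After op 6 (insert('p')): buffer="eloqeqxpopxp" (len 12), cursors c1@8 c3@10 c2@12, authorship ......11.322
After op 7 (add_cursor(7)): buffer="eloqeqxpopxp" (len 12), cursors c4@7 c1@8 c3@10 c2@12, authorship ......11.322
After op 8 (move_left): buffer="eloqeqxpopxp" (len 12), cursors c4@6 c1@7 c3@9 c2@11, authorship ......11.322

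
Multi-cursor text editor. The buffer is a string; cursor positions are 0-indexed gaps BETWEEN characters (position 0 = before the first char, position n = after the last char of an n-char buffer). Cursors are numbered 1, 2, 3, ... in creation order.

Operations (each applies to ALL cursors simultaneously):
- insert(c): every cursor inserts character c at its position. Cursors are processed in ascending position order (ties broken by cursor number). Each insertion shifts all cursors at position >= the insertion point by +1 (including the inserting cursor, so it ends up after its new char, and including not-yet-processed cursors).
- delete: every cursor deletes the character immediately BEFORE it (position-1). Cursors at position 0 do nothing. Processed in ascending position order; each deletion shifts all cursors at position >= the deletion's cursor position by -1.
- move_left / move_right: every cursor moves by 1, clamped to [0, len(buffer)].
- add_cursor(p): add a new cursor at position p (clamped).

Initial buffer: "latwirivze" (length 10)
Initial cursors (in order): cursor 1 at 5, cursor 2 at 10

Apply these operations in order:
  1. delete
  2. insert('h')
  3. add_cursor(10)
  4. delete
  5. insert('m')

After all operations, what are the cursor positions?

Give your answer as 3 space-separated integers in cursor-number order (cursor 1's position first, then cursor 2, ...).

After op 1 (delete): buffer="latwrivz" (len 8), cursors c1@4 c2@8, authorship ........
After op 2 (insert('h')): buffer="latwhrivzh" (len 10), cursors c1@5 c2@10, authorship ....1....2
After op 3 (add_cursor(10)): buffer="latwhrivzh" (len 10), cursors c1@5 c2@10 c3@10, authorship ....1....2
After op 4 (delete): buffer="latwriv" (len 7), cursors c1@4 c2@7 c3@7, authorship .......
After op 5 (insert('m')): buffer="latwmrivmm" (len 10), cursors c1@5 c2@10 c3@10, authorship ....1...23

Answer: 5 10 10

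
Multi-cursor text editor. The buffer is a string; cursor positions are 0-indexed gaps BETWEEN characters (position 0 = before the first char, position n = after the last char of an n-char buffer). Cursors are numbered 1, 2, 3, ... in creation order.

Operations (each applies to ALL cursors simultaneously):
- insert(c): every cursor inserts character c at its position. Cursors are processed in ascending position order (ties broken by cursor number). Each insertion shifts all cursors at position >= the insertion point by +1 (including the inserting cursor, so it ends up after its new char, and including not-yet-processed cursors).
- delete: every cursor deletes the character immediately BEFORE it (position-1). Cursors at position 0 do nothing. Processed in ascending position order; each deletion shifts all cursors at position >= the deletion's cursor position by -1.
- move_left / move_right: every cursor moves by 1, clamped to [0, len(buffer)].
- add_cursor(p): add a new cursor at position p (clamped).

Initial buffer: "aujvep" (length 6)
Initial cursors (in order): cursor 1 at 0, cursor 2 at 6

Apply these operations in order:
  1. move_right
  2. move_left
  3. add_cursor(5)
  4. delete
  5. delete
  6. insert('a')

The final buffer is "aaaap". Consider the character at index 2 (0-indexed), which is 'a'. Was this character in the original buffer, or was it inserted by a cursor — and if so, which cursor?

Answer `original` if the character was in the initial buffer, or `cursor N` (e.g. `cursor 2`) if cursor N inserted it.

Answer: cursor 2

Derivation:
After op 1 (move_right): buffer="aujvep" (len 6), cursors c1@1 c2@6, authorship ......
After op 2 (move_left): buffer="aujvep" (len 6), cursors c1@0 c2@5, authorship ......
After op 3 (add_cursor(5)): buffer="aujvep" (len 6), cursors c1@0 c2@5 c3@5, authorship ......
After op 4 (delete): buffer="aujp" (len 4), cursors c1@0 c2@3 c3@3, authorship ....
After op 5 (delete): buffer="ap" (len 2), cursors c1@0 c2@1 c3@1, authorship ..
After op 6 (insert('a')): buffer="aaaap" (len 5), cursors c1@1 c2@4 c3@4, authorship 1.23.
Authorship (.=original, N=cursor N): 1 . 2 3 .
Index 2: author = 2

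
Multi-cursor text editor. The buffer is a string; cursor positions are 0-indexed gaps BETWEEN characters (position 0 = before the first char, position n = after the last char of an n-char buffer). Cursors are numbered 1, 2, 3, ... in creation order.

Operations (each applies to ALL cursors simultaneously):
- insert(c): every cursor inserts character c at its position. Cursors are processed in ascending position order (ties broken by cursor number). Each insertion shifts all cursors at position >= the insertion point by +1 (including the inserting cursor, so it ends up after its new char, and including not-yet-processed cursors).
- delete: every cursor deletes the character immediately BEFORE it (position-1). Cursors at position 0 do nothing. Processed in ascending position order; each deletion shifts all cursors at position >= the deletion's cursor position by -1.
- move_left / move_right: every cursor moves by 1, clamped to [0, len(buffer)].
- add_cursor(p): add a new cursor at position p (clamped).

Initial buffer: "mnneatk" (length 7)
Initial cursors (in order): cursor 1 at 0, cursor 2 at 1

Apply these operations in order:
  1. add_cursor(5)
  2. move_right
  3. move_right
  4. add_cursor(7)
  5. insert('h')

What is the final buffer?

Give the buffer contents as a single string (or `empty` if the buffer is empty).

After op 1 (add_cursor(5)): buffer="mnneatk" (len 7), cursors c1@0 c2@1 c3@5, authorship .......
After op 2 (move_right): buffer="mnneatk" (len 7), cursors c1@1 c2@2 c3@6, authorship .......
After op 3 (move_right): buffer="mnneatk" (len 7), cursors c1@2 c2@3 c3@7, authorship .......
After op 4 (add_cursor(7)): buffer="mnneatk" (len 7), cursors c1@2 c2@3 c3@7 c4@7, authorship .......
After op 5 (insert('h')): buffer="mnhnheatkhh" (len 11), cursors c1@3 c2@5 c3@11 c4@11, authorship ..1.2....34

Answer: mnhnheatkhh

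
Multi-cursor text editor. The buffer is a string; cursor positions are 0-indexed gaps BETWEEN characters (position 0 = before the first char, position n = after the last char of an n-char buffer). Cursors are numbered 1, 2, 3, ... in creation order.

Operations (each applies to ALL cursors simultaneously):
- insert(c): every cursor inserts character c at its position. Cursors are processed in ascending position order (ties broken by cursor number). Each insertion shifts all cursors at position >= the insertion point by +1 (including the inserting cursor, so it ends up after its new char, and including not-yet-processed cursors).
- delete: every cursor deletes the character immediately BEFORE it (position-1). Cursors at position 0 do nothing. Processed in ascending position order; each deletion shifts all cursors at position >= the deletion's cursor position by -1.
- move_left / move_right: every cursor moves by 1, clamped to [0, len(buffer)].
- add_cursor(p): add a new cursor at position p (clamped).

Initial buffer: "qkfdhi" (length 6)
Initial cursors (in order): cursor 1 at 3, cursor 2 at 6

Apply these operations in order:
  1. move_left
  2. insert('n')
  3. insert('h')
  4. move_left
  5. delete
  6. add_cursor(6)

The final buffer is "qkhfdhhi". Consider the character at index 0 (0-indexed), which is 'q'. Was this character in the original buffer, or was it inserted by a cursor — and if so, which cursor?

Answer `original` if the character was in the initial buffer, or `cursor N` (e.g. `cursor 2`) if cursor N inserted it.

After op 1 (move_left): buffer="qkfdhi" (len 6), cursors c1@2 c2@5, authorship ......
After op 2 (insert('n')): buffer="qknfdhni" (len 8), cursors c1@3 c2@7, authorship ..1...2.
After op 3 (insert('h')): buffer="qknhfdhnhi" (len 10), cursors c1@4 c2@9, authorship ..11...22.
After op 4 (move_left): buffer="qknhfdhnhi" (len 10), cursors c1@3 c2@8, authorship ..11...22.
After op 5 (delete): buffer="qkhfdhhi" (len 8), cursors c1@2 c2@6, authorship ..1...2.
After op 6 (add_cursor(6)): buffer="qkhfdhhi" (len 8), cursors c1@2 c2@6 c3@6, authorship ..1...2.
Authorship (.=original, N=cursor N): . . 1 . . . 2 .
Index 0: author = original

Answer: original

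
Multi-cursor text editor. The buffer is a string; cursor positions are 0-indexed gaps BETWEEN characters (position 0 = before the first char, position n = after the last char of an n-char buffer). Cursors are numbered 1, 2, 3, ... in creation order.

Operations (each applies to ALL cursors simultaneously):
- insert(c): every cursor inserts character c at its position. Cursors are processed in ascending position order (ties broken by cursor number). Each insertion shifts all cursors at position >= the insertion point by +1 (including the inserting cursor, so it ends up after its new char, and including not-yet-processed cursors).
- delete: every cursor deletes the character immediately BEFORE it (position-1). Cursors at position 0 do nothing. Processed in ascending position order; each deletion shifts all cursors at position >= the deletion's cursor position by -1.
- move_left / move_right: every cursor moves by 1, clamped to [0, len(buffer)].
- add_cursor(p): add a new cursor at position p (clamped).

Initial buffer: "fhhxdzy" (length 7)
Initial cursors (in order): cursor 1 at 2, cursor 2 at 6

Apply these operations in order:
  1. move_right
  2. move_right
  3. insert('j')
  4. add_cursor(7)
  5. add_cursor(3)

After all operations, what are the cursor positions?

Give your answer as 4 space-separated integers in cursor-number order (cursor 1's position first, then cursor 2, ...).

After op 1 (move_right): buffer="fhhxdzy" (len 7), cursors c1@3 c2@7, authorship .......
After op 2 (move_right): buffer="fhhxdzy" (len 7), cursors c1@4 c2@7, authorship .......
After op 3 (insert('j')): buffer="fhhxjdzyj" (len 9), cursors c1@5 c2@9, authorship ....1...2
After op 4 (add_cursor(7)): buffer="fhhxjdzyj" (len 9), cursors c1@5 c3@7 c2@9, authorship ....1...2
After op 5 (add_cursor(3)): buffer="fhhxjdzyj" (len 9), cursors c4@3 c1@5 c3@7 c2@9, authorship ....1...2

Answer: 5 9 7 3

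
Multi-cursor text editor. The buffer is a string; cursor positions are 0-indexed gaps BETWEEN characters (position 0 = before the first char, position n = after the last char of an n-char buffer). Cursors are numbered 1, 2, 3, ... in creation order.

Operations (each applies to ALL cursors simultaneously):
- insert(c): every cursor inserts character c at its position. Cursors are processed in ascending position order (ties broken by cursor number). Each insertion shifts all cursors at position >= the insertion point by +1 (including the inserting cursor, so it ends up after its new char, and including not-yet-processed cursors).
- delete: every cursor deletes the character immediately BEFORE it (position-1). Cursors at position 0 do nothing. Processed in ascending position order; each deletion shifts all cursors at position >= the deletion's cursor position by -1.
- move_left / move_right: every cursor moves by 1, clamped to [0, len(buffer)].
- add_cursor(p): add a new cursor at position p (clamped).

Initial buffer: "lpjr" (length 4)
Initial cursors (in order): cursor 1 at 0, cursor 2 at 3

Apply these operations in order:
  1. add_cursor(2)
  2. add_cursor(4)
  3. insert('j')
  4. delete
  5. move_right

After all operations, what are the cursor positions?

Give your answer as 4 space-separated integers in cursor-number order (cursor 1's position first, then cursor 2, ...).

Answer: 1 4 3 4

Derivation:
After op 1 (add_cursor(2)): buffer="lpjr" (len 4), cursors c1@0 c3@2 c2@3, authorship ....
After op 2 (add_cursor(4)): buffer="lpjr" (len 4), cursors c1@0 c3@2 c2@3 c4@4, authorship ....
After op 3 (insert('j')): buffer="jlpjjjrj" (len 8), cursors c1@1 c3@4 c2@6 c4@8, authorship 1..3.2.4
After op 4 (delete): buffer="lpjr" (len 4), cursors c1@0 c3@2 c2@3 c4@4, authorship ....
After op 5 (move_right): buffer="lpjr" (len 4), cursors c1@1 c3@3 c2@4 c4@4, authorship ....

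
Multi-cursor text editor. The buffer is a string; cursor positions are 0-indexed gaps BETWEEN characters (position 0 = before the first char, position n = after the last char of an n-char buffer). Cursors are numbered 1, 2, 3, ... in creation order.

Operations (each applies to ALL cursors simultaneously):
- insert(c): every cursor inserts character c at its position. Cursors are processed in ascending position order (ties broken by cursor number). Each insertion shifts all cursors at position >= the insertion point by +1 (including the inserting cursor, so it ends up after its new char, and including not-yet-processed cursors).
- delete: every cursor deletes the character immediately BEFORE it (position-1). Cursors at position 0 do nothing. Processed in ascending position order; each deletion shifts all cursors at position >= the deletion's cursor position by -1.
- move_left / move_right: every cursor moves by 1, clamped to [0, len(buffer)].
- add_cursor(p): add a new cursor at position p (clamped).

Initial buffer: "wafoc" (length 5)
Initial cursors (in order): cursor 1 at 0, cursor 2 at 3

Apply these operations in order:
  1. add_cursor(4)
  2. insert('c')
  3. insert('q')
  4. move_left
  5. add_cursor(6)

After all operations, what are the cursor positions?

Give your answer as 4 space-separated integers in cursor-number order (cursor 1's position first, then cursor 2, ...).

Answer: 1 6 9 6

Derivation:
After op 1 (add_cursor(4)): buffer="wafoc" (len 5), cursors c1@0 c2@3 c3@4, authorship .....
After op 2 (insert('c')): buffer="cwafcocc" (len 8), cursors c1@1 c2@5 c3@7, authorship 1...2.3.
After op 3 (insert('q')): buffer="cqwafcqocqc" (len 11), cursors c1@2 c2@7 c3@10, authorship 11...22.33.
After op 4 (move_left): buffer="cqwafcqocqc" (len 11), cursors c1@1 c2@6 c3@9, authorship 11...22.33.
After op 5 (add_cursor(6)): buffer="cqwafcqocqc" (len 11), cursors c1@1 c2@6 c4@6 c3@9, authorship 11...22.33.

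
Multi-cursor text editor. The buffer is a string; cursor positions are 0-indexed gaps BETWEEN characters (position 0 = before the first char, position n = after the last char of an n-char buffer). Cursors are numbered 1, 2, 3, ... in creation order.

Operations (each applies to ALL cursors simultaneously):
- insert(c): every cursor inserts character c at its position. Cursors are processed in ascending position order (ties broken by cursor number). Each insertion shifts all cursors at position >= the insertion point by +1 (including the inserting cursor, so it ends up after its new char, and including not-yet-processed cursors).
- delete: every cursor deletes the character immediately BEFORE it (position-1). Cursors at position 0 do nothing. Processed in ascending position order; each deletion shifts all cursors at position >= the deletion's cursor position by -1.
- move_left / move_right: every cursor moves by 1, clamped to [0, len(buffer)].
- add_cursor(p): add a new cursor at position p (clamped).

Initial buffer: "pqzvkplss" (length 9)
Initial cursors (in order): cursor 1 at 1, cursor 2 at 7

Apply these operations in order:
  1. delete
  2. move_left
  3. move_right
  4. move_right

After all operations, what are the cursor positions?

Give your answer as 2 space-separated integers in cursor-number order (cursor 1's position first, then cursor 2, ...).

Answer: 2 6

Derivation:
After op 1 (delete): buffer="qzvkpss" (len 7), cursors c1@0 c2@5, authorship .......
After op 2 (move_left): buffer="qzvkpss" (len 7), cursors c1@0 c2@4, authorship .......
After op 3 (move_right): buffer="qzvkpss" (len 7), cursors c1@1 c2@5, authorship .......
After op 4 (move_right): buffer="qzvkpss" (len 7), cursors c1@2 c2@6, authorship .......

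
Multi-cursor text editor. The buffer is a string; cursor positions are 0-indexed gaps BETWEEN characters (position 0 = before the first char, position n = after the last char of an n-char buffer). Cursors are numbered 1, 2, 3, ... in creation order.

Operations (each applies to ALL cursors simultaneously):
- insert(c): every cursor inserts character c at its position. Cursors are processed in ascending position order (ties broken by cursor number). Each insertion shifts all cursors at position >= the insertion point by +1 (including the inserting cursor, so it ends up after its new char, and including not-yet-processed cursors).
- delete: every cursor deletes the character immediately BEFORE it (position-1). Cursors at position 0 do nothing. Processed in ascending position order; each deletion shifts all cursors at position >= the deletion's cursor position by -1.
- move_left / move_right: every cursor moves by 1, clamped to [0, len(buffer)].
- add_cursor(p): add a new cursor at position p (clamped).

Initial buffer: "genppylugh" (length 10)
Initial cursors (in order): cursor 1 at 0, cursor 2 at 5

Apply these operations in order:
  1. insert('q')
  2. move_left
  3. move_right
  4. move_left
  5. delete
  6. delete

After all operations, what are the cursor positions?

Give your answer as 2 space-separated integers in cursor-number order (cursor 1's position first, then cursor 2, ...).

After op 1 (insert('q')): buffer="qgenppqylugh" (len 12), cursors c1@1 c2@7, authorship 1.....2.....
After op 2 (move_left): buffer="qgenppqylugh" (len 12), cursors c1@0 c2@6, authorship 1.....2.....
After op 3 (move_right): buffer="qgenppqylugh" (len 12), cursors c1@1 c2@7, authorship 1.....2.....
After op 4 (move_left): buffer="qgenppqylugh" (len 12), cursors c1@0 c2@6, authorship 1.....2.....
After op 5 (delete): buffer="qgenpqylugh" (len 11), cursors c1@0 c2@5, authorship 1....2.....
After op 6 (delete): buffer="qgenqylugh" (len 10), cursors c1@0 c2@4, authorship 1...2.....

Answer: 0 4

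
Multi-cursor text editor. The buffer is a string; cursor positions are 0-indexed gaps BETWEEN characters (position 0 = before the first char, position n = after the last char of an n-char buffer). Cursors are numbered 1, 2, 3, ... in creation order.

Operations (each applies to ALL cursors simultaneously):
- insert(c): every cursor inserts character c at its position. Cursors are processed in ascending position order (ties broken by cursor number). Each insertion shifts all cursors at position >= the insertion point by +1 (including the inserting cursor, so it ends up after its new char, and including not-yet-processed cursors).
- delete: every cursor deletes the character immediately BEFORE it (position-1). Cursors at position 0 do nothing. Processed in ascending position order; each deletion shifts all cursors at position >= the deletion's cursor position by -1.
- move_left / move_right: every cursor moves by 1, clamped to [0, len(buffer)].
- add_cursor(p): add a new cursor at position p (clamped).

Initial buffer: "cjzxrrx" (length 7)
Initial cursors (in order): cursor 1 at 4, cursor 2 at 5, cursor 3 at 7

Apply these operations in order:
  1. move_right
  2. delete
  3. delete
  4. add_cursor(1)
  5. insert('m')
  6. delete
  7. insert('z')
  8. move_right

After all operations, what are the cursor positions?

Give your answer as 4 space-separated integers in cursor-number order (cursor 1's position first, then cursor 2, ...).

After op 1 (move_right): buffer="cjzxrrx" (len 7), cursors c1@5 c2@6 c3@7, authorship .......
After op 2 (delete): buffer="cjzx" (len 4), cursors c1@4 c2@4 c3@4, authorship ....
After op 3 (delete): buffer="c" (len 1), cursors c1@1 c2@1 c3@1, authorship .
After op 4 (add_cursor(1)): buffer="c" (len 1), cursors c1@1 c2@1 c3@1 c4@1, authorship .
After op 5 (insert('m')): buffer="cmmmm" (len 5), cursors c1@5 c2@5 c3@5 c4@5, authorship .1234
After op 6 (delete): buffer="c" (len 1), cursors c1@1 c2@1 c3@1 c4@1, authorship .
After op 7 (insert('z')): buffer="czzzz" (len 5), cursors c1@5 c2@5 c3@5 c4@5, authorship .1234
After op 8 (move_right): buffer="czzzz" (len 5), cursors c1@5 c2@5 c3@5 c4@5, authorship .1234

Answer: 5 5 5 5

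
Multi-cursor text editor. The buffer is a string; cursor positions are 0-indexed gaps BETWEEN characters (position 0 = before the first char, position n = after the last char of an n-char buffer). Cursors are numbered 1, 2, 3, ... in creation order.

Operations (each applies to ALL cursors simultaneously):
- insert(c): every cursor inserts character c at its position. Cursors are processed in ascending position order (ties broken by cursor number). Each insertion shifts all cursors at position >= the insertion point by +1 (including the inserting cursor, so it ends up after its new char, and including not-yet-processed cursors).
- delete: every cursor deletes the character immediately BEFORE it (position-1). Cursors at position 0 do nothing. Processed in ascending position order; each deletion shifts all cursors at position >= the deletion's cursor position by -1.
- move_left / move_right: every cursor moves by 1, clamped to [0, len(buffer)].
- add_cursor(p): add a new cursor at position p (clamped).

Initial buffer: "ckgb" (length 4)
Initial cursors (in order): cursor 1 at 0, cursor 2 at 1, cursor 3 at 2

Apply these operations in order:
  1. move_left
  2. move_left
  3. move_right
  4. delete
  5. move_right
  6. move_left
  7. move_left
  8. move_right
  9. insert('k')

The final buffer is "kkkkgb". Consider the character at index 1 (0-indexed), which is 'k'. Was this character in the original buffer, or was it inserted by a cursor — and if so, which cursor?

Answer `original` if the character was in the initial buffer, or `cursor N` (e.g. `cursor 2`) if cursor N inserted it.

Answer: cursor 1

Derivation:
After op 1 (move_left): buffer="ckgb" (len 4), cursors c1@0 c2@0 c3@1, authorship ....
After op 2 (move_left): buffer="ckgb" (len 4), cursors c1@0 c2@0 c3@0, authorship ....
After op 3 (move_right): buffer="ckgb" (len 4), cursors c1@1 c2@1 c3@1, authorship ....
After op 4 (delete): buffer="kgb" (len 3), cursors c1@0 c2@0 c3@0, authorship ...
After op 5 (move_right): buffer="kgb" (len 3), cursors c1@1 c2@1 c3@1, authorship ...
After op 6 (move_left): buffer="kgb" (len 3), cursors c1@0 c2@0 c3@0, authorship ...
After op 7 (move_left): buffer="kgb" (len 3), cursors c1@0 c2@0 c3@0, authorship ...
After op 8 (move_right): buffer="kgb" (len 3), cursors c1@1 c2@1 c3@1, authorship ...
After op 9 (insert('k')): buffer="kkkkgb" (len 6), cursors c1@4 c2@4 c3@4, authorship .123..
Authorship (.=original, N=cursor N): . 1 2 3 . .
Index 1: author = 1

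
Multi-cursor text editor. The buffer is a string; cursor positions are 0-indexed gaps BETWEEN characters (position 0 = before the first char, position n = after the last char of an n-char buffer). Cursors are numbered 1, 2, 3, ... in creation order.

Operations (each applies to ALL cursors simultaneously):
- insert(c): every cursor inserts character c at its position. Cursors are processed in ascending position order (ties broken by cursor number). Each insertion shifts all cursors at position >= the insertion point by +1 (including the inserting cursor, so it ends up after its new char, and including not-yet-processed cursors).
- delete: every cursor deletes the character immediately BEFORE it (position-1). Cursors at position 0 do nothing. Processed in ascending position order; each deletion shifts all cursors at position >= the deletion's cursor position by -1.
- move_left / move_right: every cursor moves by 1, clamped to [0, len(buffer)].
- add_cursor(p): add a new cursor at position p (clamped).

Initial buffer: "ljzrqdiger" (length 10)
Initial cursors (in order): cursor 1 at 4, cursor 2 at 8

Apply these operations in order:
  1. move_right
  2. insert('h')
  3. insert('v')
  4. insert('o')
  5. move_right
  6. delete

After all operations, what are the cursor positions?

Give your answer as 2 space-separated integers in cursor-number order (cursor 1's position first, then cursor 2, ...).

Answer: 8 14

Derivation:
After op 1 (move_right): buffer="ljzrqdiger" (len 10), cursors c1@5 c2@9, authorship ..........
After op 2 (insert('h')): buffer="ljzrqhdigehr" (len 12), cursors c1@6 c2@11, authorship .....1....2.
After op 3 (insert('v')): buffer="ljzrqhvdigehvr" (len 14), cursors c1@7 c2@13, authorship .....11....22.
After op 4 (insert('o')): buffer="ljzrqhvodigehvor" (len 16), cursors c1@8 c2@15, authorship .....111....222.
After op 5 (move_right): buffer="ljzrqhvodigehvor" (len 16), cursors c1@9 c2@16, authorship .....111....222.
After op 6 (delete): buffer="ljzrqhvoigehvo" (len 14), cursors c1@8 c2@14, authorship .....111...222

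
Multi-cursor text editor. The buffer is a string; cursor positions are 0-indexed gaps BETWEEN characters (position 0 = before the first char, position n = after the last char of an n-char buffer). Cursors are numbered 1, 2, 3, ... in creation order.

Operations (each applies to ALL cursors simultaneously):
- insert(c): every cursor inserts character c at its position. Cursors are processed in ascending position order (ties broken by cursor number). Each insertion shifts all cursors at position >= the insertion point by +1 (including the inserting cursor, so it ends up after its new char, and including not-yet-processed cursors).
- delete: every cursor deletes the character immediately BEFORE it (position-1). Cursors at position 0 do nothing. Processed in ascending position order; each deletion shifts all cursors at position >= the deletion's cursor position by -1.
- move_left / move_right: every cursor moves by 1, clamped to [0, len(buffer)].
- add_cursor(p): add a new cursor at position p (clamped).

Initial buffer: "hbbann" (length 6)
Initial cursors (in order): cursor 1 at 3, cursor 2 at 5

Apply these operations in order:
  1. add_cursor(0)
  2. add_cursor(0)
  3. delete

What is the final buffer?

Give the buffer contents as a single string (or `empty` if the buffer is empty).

Answer: hban

Derivation:
After op 1 (add_cursor(0)): buffer="hbbann" (len 6), cursors c3@0 c1@3 c2@5, authorship ......
After op 2 (add_cursor(0)): buffer="hbbann" (len 6), cursors c3@0 c4@0 c1@3 c2@5, authorship ......
After op 3 (delete): buffer="hban" (len 4), cursors c3@0 c4@0 c1@2 c2@3, authorship ....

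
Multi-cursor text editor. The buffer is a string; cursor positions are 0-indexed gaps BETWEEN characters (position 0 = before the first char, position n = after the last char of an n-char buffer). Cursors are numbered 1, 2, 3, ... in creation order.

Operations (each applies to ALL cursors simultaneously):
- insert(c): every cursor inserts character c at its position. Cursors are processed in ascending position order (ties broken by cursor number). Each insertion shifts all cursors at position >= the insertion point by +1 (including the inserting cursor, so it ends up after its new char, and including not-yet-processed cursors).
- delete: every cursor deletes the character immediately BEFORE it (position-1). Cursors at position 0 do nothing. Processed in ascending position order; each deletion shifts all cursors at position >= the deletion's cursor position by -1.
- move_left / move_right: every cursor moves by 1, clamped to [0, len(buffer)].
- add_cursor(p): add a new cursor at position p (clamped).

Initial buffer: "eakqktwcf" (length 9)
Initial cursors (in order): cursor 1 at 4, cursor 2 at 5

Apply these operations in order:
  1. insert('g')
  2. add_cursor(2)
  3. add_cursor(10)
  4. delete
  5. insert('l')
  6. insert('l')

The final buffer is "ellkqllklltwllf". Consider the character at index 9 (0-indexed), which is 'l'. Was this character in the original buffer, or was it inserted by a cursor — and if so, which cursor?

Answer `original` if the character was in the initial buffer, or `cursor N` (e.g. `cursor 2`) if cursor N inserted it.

Answer: cursor 2

Derivation:
After op 1 (insert('g')): buffer="eakqgkgtwcf" (len 11), cursors c1@5 c2@7, authorship ....1.2....
After op 2 (add_cursor(2)): buffer="eakqgkgtwcf" (len 11), cursors c3@2 c1@5 c2@7, authorship ....1.2....
After op 3 (add_cursor(10)): buffer="eakqgkgtwcf" (len 11), cursors c3@2 c1@5 c2@7 c4@10, authorship ....1.2....
After op 4 (delete): buffer="ekqktwf" (len 7), cursors c3@1 c1@3 c2@4 c4@6, authorship .......
After op 5 (insert('l')): buffer="elkqlkltwlf" (len 11), cursors c3@2 c1@5 c2@7 c4@10, authorship .3..1.2..4.
After op 6 (insert('l')): buffer="ellkqllklltwllf" (len 15), cursors c3@3 c1@7 c2@10 c4@14, authorship .33..11.22..44.
Authorship (.=original, N=cursor N): . 3 3 . . 1 1 . 2 2 . . 4 4 .
Index 9: author = 2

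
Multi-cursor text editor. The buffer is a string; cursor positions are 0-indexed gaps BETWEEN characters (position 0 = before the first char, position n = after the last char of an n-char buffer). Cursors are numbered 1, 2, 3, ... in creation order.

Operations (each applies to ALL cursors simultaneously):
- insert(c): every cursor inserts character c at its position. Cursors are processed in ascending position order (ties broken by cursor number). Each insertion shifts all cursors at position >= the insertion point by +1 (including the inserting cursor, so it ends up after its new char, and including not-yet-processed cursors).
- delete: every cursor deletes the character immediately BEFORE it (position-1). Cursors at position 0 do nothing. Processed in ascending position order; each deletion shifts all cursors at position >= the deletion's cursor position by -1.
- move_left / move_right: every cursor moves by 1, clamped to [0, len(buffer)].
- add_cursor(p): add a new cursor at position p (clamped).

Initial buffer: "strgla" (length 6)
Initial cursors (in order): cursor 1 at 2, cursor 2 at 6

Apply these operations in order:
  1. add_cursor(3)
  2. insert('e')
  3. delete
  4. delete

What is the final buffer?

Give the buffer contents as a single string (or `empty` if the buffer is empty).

After op 1 (add_cursor(3)): buffer="strgla" (len 6), cursors c1@2 c3@3 c2@6, authorship ......
After op 2 (insert('e')): buffer="stereglae" (len 9), cursors c1@3 c3@5 c2@9, authorship ..1.3...2
After op 3 (delete): buffer="strgla" (len 6), cursors c1@2 c3@3 c2@6, authorship ......
After op 4 (delete): buffer="sgl" (len 3), cursors c1@1 c3@1 c2@3, authorship ...

Answer: sgl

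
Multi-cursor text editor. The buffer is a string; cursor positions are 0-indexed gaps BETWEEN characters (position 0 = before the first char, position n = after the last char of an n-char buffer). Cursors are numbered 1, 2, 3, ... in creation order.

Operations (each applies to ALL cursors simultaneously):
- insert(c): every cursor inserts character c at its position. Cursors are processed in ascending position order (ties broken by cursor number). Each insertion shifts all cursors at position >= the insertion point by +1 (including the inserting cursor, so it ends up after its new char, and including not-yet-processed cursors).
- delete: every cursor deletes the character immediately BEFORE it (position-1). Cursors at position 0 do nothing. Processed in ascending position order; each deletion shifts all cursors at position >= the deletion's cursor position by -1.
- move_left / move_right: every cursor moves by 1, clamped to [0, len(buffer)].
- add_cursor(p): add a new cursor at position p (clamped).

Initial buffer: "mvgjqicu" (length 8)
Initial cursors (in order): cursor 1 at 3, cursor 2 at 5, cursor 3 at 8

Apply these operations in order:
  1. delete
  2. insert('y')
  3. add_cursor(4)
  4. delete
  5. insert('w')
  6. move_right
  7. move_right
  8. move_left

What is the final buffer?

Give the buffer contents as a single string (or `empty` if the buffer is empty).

Answer: mvwwwicw

Derivation:
After op 1 (delete): buffer="mvjic" (len 5), cursors c1@2 c2@3 c3@5, authorship .....
After op 2 (insert('y')): buffer="mvyjyicy" (len 8), cursors c1@3 c2@5 c3@8, authorship ..1.2..3
After op 3 (add_cursor(4)): buffer="mvyjyicy" (len 8), cursors c1@3 c4@4 c2@5 c3@8, authorship ..1.2..3
After op 4 (delete): buffer="mvic" (len 4), cursors c1@2 c2@2 c4@2 c3@4, authorship ....
After op 5 (insert('w')): buffer="mvwwwicw" (len 8), cursors c1@5 c2@5 c4@5 c3@8, authorship ..124..3
After op 6 (move_right): buffer="mvwwwicw" (len 8), cursors c1@6 c2@6 c4@6 c3@8, authorship ..124..3
After op 7 (move_right): buffer="mvwwwicw" (len 8), cursors c1@7 c2@7 c4@7 c3@8, authorship ..124..3
After op 8 (move_left): buffer="mvwwwicw" (len 8), cursors c1@6 c2@6 c4@6 c3@7, authorship ..124..3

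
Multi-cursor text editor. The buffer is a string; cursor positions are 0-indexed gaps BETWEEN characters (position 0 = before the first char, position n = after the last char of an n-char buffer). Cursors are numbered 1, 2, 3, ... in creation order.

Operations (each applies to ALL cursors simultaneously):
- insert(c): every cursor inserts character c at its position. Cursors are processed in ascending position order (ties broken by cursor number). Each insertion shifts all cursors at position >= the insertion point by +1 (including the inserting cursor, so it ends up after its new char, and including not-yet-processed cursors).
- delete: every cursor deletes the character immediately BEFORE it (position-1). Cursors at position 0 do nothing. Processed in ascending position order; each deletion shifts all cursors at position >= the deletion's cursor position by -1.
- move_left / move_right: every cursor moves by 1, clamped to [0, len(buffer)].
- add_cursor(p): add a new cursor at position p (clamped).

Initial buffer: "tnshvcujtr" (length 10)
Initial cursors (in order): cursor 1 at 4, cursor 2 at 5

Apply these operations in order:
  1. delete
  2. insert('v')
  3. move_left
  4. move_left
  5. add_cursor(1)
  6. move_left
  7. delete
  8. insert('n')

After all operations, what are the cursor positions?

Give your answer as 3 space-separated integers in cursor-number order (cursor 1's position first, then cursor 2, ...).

After op 1 (delete): buffer="tnscujtr" (len 8), cursors c1@3 c2@3, authorship ........
After op 2 (insert('v')): buffer="tnsvvcujtr" (len 10), cursors c1@5 c2@5, authorship ...12.....
After op 3 (move_left): buffer="tnsvvcujtr" (len 10), cursors c1@4 c2@4, authorship ...12.....
After op 4 (move_left): buffer="tnsvvcujtr" (len 10), cursors c1@3 c2@3, authorship ...12.....
After op 5 (add_cursor(1)): buffer="tnsvvcujtr" (len 10), cursors c3@1 c1@3 c2@3, authorship ...12.....
After op 6 (move_left): buffer="tnsvvcujtr" (len 10), cursors c3@0 c1@2 c2@2, authorship ...12.....
After op 7 (delete): buffer="svvcujtr" (len 8), cursors c1@0 c2@0 c3@0, authorship .12.....
After op 8 (insert('n')): buffer="nnnsvvcujtr" (len 11), cursors c1@3 c2@3 c3@3, authorship 123.12.....

Answer: 3 3 3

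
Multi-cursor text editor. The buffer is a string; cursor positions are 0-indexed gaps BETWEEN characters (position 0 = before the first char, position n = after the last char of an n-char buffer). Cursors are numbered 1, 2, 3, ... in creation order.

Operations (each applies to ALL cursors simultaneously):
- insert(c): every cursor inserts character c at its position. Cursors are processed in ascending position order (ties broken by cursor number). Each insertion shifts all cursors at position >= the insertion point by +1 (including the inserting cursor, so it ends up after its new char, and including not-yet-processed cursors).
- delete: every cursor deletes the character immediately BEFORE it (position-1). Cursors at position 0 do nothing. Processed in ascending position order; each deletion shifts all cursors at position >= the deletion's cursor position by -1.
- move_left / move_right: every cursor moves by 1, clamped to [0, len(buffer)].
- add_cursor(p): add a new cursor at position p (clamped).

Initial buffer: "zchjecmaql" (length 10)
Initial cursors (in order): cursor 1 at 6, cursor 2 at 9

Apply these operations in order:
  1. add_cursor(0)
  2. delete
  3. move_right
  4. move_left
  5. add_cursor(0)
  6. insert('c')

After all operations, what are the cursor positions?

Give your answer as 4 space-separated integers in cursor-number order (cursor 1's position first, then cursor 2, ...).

After op 1 (add_cursor(0)): buffer="zchjecmaql" (len 10), cursors c3@0 c1@6 c2@9, authorship ..........
After op 2 (delete): buffer="zchjemal" (len 8), cursors c3@0 c1@5 c2@7, authorship ........
After op 3 (move_right): buffer="zchjemal" (len 8), cursors c3@1 c1@6 c2@8, authorship ........
After op 4 (move_left): buffer="zchjemal" (len 8), cursors c3@0 c1@5 c2@7, authorship ........
After op 5 (add_cursor(0)): buffer="zchjemal" (len 8), cursors c3@0 c4@0 c1@5 c2@7, authorship ........
After op 6 (insert('c')): buffer="cczchjecmacl" (len 12), cursors c3@2 c4@2 c1@8 c2@11, authorship 34.....1..2.

Answer: 8 11 2 2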